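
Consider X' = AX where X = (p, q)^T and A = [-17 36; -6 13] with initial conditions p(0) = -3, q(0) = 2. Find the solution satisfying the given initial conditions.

Coefficient matrix A = [[-17, 36], [-6, 13]].
Characteristic polynomial det(A - λI) = λ^2 + 4λ - 5 = 0.
Eigenvalues λ = -5, 1.
For λ=-5: (A-λI) row 1 is [-12, 36], so an eigenvector is (3, 1).
For λ=1: (A-λI) row 1 is [-18, 36], so an eigenvector is (-2, -1).
General solution: K_1e^(-5t)(3,1) + K_2e^(t)(-2,-1).
Applying p(0)=-3, q(0)=2 gives K_1=-7, K_2=-9.

p(t) = 18e^(t) - 21e^(-5t), q(t) = 9e^(t) - 7e^(-5t)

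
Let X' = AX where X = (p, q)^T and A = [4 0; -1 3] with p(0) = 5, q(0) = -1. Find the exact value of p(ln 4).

A = [[4,0],[-1,3]]; eigenvalues λ = 3, 4.
Eigenvectors: (0,1) for λ=3, (-1,1) for λ=4.
From the initial condition, c_1 = 4, c_2 = -5.
p(ln 4) = (4)(4^3)(0) + (-5)(4^4)(-1) = 1280.

1280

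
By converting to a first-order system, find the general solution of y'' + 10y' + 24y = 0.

Let x_1 = y, x_2 = y'. Then x_1' = x_2 and x_2' = -24x_1 - 10x_2.
A = [[0,1],[-24,-10]]; det(A-λI) = λ^2 + 10λ + 24.
Eigenvalues λ = -4, -6 with eigenvectors (1,-4), (1,-6).

y(t) = K_1e^(-4t) + K_2e^(-6t)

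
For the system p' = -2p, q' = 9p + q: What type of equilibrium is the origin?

saddle

A = [[-2,0],[9,1]]; det(A-λI) = λ^2 + λ - 2.
λ = -2, 1: opposite signs.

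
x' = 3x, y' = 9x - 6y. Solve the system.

Coefficient matrix A = [[3, 0], [9, -6]].
Characteristic polynomial det(A - λI) = λ^2 + 3λ - 18 = 0.
Eigenvalues λ = -6, 3.
For λ=-6: (A-λI) row 1 is [9, 0], so an eigenvector is (0, -1).
For λ=3: (A-λI) row 2 is [9, -9], so an eigenvector is (1, 1).
General solution: K_1e^(-6t)(0,-1) + K_2e^(3t)(1,1).

x(t) = K_2e^(3t), y(t) = -K_1e^(-6t) + K_2e^(3t)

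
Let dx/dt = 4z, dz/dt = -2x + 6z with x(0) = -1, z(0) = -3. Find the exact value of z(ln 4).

-1248

A = [[0,4],[-2,6]]; eigenvalues λ = 2, 4.
Eigenvectors: (2,1) for λ=2, (1,1) for λ=4.
From the initial condition, c_1 = 2, c_2 = -5.
z(ln 4) = (2)(4^2)(1) + (-5)(4^4)(1) = -1248.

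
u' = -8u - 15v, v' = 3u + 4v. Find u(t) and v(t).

u(t) = -C_1e^(-2t)sin(3t) - 2C_1e^(-2t)cos(3t) - 2C_2e^(-2t)sin(3t) + C_2e^(-2t)cos(3t), v(t) = C_1e^(-2t)cos(3t) + C_2e^(-2t)sin(3t)

Coefficient matrix A = [[-8, -15], [3, 4]].
Characteristic polynomial det(A - λI) = λ^2 + 4λ + 13 = 0.
Eigenvalues λ = -2 ± 3i (complex conjugate pair).
For λ=-2+3i: an eigenvector is (-2,1) - i(-1,0) = (-2 + i, 1).
A real fundamental pair from Re and Im of e^((-2+3i)t)v: X_1 = e^(-2t)(cos(3t)·(-2,1) + sin(3t)·(-1,0)), X_2 = e^(-2t)(sin(3t)·(-2,1) - cos(3t)·(-1,0)).
General solution: C_1X_1 + C_2X_2.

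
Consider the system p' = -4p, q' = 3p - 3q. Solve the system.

p(t) = C_1e^(-4t), q(t) = -3C_1e^(-4t) + C_2e^(-3t)

Coefficient matrix A = [[-4, 0], [3, -3]].
Characteristic polynomial det(A - λI) = λ^2 + 7λ + 12 = 0.
Eigenvalues λ = -4, -3.
For λ=-4: (A-λI) row 2 is [3, 1], so an eigenvector is (1, -3).
For λ=-3: (A-λI) row 1 is [-1, 0], so an eigenvector is (0, 1).
General solution: C_1e^(-4t)(1,-3) + C_2e^(-3t)(0,1).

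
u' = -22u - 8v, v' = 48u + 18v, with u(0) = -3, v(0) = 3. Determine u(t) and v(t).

Coefficient matrix A = [[-22, -8], [48, 18]].
Characteristic polynomial det(A - λI) = λ^2 + 4λ - 12 = 0.
Eigenvalues λ = 2, -6.
For λ=2: (A-λI) row 1 is [-24, -8], so an eigenvector is (-1, 3).
For λ=-6: (A-λI) row 1 is [-16, -8], so an eigenvector is (1, -2).
General solution: C_1e^(2t)(-1,3) + C_2e^(-6t)(1,-2).
Applying u(0)=-3, v(0)=3 gives C_1=-3, C_2=-6.

u(t) = 3e^(2t) - 6e^(-6t), v(t) = -9e^(2t) + 12e^(-6t)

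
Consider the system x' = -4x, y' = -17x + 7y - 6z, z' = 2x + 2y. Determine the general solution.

Coefficient matrix A = [[-4, 0, 0], [-17, 7, -6], [2, 2, 0]].
det(A - λI) = 0 gives eigenvalues λ = 4, 3, -4.
For λ=4: eigenvector (0,2,1).
For λ=3: eigenvector (0,-3,-2).
For λ=-4: eigenvector (-1,-1,1).
General solution: C_1e^(4t)(0,2,1) + C_2e^(3t)(0,-3,-2) + C_3e^(-4t)(-1,-1,1).

x(t) = -C_3e^(-4t), y(t) = 2C_1e^(4t) - 3C_2e^(3t) - C_3e^(-4t), z(t) = C_1e^(4t) - 2C_2e^(3t) + C_3e^(-4t)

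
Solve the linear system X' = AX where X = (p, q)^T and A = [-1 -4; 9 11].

p(t) = -2C_1e^(5t) - 2C_2te^(5t) - C_2e^(5t), q(t) = 3C_1e^(5t) + 3C_2te^(5t) + 2C_2e^(5t)

Coefficient matrix A = [[-1, -4], [9, 11]].
Characteristic polynomial det(A - λI) = λ^2 - 10λ + 25 = 0.
Single eigenvalue λ = 5 with algebraic multiplicity 2.
Eigenvector v = (-2,3); generalized eigenvector w with (A-λI)w=v is (-1,2).
General solution: e^(5t)[C_1·v + C_2·(t·v + w)].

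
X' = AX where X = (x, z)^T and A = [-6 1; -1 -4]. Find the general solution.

x(t) = -K_1e^(-5t) - K_2te^(-5t) + K_2e^(-5t), z(t) = -K_1e^(-5t) - K_2te^(-5t)

Coefficient matrix A = [[-6, 1], [-1, -4]].
Characteristic polynomial det(A - λI) = λ^2 + 10λ + 25 = 0.
Single eigenvalue λ = -5 with algebraic multiplicity 2.
Eigenvector v = (-1,-1); generalized eigenvector w with (A-λI)w=v is (1,0).
General solution: e^(-5t)[K_1·v + K_2·(t·v + w)].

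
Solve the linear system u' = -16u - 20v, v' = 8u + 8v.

u(t) = 2c_1e^(-4t)sin(4t) + c_1e^(-4t)cos(4t) + c_2e^(-4t)sin(4t) - 2c_2e^(-4t)cos(4t), v(t) = -c_1e^(-4t)sin(4t) - c_1e^(-4t)cos(4t) - c_2e^(-4t)sin(4t) + c_2e^(-4t)cos(4t)

Coefficient matrix A = [[-16, -20], [8, 8]].
Characteristic polynomial det(A - λI) = λ^2 + 8λ + 32 = 0.
Eigenvalues λ = -4 ± 4i (complex conjugate pair).
For λ=-4+4i: an eigenvector is (1,-1) - i(2,-1) = (1 - 2i, -1 + i).
A real fundamental pair from Re and Im of e^((-4+4i)t)v: X_1 = e^(-4t)(cos(4t)·(1,-1) + sin(4t)·(2,-1)), X_2 = e^(-4t)(sin(4t)·(1,-1) - cos(4t)·(2,-1)).
General solution: c_1X_1 + c_2X_2.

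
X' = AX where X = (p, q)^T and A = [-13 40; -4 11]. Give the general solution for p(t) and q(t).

p(t) = -3c_1e^(-t)sin(4t) + c_1e^(-t)cos(4t) + c_2e^(-t)sin(4t) + 3c_2e^(-t)cos(4t), q(t) = -c_1e^(-t)sin(4t) + c_2e^(-t)cos(4t)

Coefficient matrix A = [[-13, 40], [-4, 11]].
Characteristic polynomial det(A - λI) = λ^2 + 2λ + 17 = 0.
Eigenvalues λ = -1 ± 4i (complex conjugate pair).
For λ=-1+4i: an eigenvector is (1,0) - i(-3,-1) = (1 + 3i, 0 + i).
A real fundamental pair from Re and Im of e^((-1+4i)t)v: X_1 = e^(-t)(cos(4t)·(1,0) + sin(4t)·(-3,-1)), X_2 = e^(-t)(sin(4t)·(1,0) - cos(4t)·(-3,-1)).
General solution: c_1X_1 + c_2X_2.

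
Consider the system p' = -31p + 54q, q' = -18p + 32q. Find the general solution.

Coefficient matrix A = [[-31, 54], [-18, 32]].
Characteristic polynomial det(A - λI) = λ^2 - λ - 20 = 0.
Eigenvalues λ = 5, -4.
For λ=5: (A-λI) row 1 is [-36, 54], so an eigenvector is (3, 2).
For λ=-4: (A-λI) row 1 is [-27, 54], so an eigenvector is (2, 1).
General solution: C_1e^(5t)(3,2) + C_2e^(-4t)(2,1).

p(t) = 3C_1e^(5t) + 2C_2e^(-4t), q(t) = 2C_1e^(5t) + C_2e^(-4t)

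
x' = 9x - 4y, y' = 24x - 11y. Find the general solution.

Coefficient matrix A = [[9, -4], [24, -11]].
Characteristic polynomial det(A - λI) = λ^2 + 2λ - 3 = 0.
Eigenvalues λ = -3, 1.
For λ=-3: (A-λI) row 1 is [12, -4], so an eigenvector is (1, 3).
For λ=1: (A-λI) row 1 is [8, -4], so an eigenvector is (-1, -2).
General solution: c_1e^(-3t)(1,3) + c_2e^(t)(-1,-2).

x(t) = c_1e^(-3t) - c_2e^(t), y(t) = 3c_1e^(-3t) - 2c_2e^(t)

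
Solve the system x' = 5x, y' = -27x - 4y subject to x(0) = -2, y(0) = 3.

Coefficient matrix A = [[5, 0], [-27, -4]].
Characteristic polynomial det(A - λI) = λ^2 - λ - 20 = 0.
Eigenvalues λ = 5, -4.
For λ=5: (A-λI) row 2 is [-27, -9], so an eigenvector is (-1, 3).
For λ=-4: (A-λI) row 1 is [9, 0], so an eigenvector is (0, 1).
General solution: c_1e^(5t)(-1,3) + c_2e^(-4t)(0,1).
Applying x(0)=-2, y(0)=3 gives c_1=2, c_2=-3.

x(t) = -2e^(5t), y(t) = 6e^(5t) - 3e^(-4t)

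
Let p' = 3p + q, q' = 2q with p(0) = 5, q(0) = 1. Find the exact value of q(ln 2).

4

A = [[3,1],[0,2]]; eigenvalues λ = 2, 3.
Eigenvectors: (-1,1) for λ=2, (1,0) for λ=3.
From the initial condition, c_1 = 1, c_2 = 6.
q(ln 2) = (1)(2^2)(1) + (6)(2^3)(0) = 4.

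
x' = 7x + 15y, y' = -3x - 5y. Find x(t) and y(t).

Coefficient matrix A = [[7, 15], [-3, -5]].
Characteristic polynomial det(A - λI) = λ^2 - 2λ + 10 = 0.
Eigenvalues λ = 1 ± 3i (complex conjugate pair).
For λ=1+3i: an eigenvector is (-1,0) - i(-2,1) = (-1 + 2i, 0 - i).
A real fundamental pair from Re and Im of e^((1+3i)t)v: X_1 = e^(t)(cos(3t)·(-1,0) + sin(3t)·(-2,1)), X_2 = e^(t)(sin(3t)·(-1,0) - cos(3t)·(-2,1)).
General solution: K_1X_1 + K_2X_2.

x(t) = -2K_1e^(t)sin(3t) - K_1e^(t)cos(3t) - K_2e^(t)sin(3t) + 2K_2e^(t)cos(3t), y(t) = K_1e^(t)sin(3t) - K_2e^(t)cos(3t)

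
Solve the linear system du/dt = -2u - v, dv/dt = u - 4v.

Coefficient matrix A = [[-2, -1], [1, -4]].
Characteristic polynomial det(A - λI) = λ^2 + 6λ + 9 = 0.
Single eigenvalue λ = -3 with algebraic multiplicity 2.
Eigenvector v = (1,1); generalized eigenvector w with (A-λI)w=v is (0,-1).
General solution: e^(-3t)[c_1·v + c_2·(t·v + w)].

u(t) = c_1e^(-3t) + c_2te^(-3t), v(t) = c_1e^(-3t) + c_2te^(-3t) - c_2e^(-3t)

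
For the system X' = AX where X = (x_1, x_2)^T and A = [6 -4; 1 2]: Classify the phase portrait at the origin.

unstable improper node

A = [[6,-4],[1,2]]; det(A-λI) = λ^2 - 8λ + 16.
repeated λ = 4 with a single eigenvector.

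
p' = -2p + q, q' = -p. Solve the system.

Coefficient matrix A = [[-2, 1], [-1, 0]].
Characteristic polynomial det(A - λI) = λ^2 + 2λ + 1 = 0.
Single eigenvalue λ = -1 with algebraic multiplicity 2.
Eigenvector v = (-1,-1); generalized eigenvector w with (A-λI)w=v is (-2,-3).
General solution: e^(-t)[K_1·v + K_2·(t·v + w)].

p(t) = -K_1e^(-t) - K_2te^(-t) - 2K_2e^(-t), q(t) = -K_1e^(-t) - K_2te^(-t) - 3K_2e^(-t)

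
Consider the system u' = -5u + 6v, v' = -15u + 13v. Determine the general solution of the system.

Coefficient matrix A = [[-5, 6], [-15, 13]].
Characteristic polynomial det(A - λI) = λ^2 - 8λ + 25 = 0.
Eigenvalues λ = 4 ± 3i (complex conjugate pair).
For λ=4+3i: an eigenvector is (1,2) - i(1,1) = (1 - i, 2 - i).
A real fundamental pair from Re and Im of e^((4+3i)t)v: X_1 = e^(4t)(cos(3t)·(1,2) + sin(3t)·(1,1)), X_2 = e^(4t)(sin(3t)·(1,2) - cos(3t)·(1,1)).
General solution: c_1X_1 + c_2X_2.

u(t) = c_1e^(4t)sin(3t) + c_1e^(4t)cos(3t) + c_2e^(4t)sin(3t) - c_2e^(4t)cos(3t), v(t) = c_1e^(4t)sin(3t) + 2c_1e^(4t)cos(3t) + 2c_2e^(4t)sin(3t) - c_2e^(4t)cos(3t)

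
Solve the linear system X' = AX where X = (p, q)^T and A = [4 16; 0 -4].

Coefficient matrix A = [[4, 16], [0, -4]].
Characteristic polynomial det(A - λI) = λ^2 - 16 = 0.
Eigenvalues λ = -4, 4.
For λ=-4: (A-λI) row 1 is [8, 16], so an eigenvector is (-2, 1).
For λ=4: (A-λI) row 1 is [0, 16], so an eigenvector is (-1, 0).
General solution: C_1e^(-4t)(-2,1) + C_2e^(4t)(-1,0).

p(t) = -2C_1e^(-4t) - C_2e^(4t), q(t) = C_1e^(-4t)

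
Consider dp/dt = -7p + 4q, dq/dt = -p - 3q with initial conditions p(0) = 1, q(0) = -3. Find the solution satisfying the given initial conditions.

Coefficient matrix A = [[-7, 4], [-1, -3]].
Characteristic polynomial det(A - λI) = λ^2 + 10λ + 25 = 0.
Single eigenvalue λ = -5 with algebraic multiplicity 2.
Eigenvector v = (-2,-1); generalized eigenvector w with (A-λI)w=v is (1,0).
General solution: e^(-5t)[C_1·v + C_2·(t·v + w)].
Applying p(0)=1, q(0)=-3 gives C_1=3, C_2=7.

p(t) = -14te^(-5t) + e^(-5t), q(t) = -7te^(-5t) - 3e^(-5t)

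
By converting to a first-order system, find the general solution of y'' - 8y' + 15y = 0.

y(t) = K_1e^(3t) + K_2e^(5t)

Let x_1 = y, x_2 = y'. Then x_1' = x_2 and x_2' = -15x_1 + 8x_2.
A = [[0,1],[-15,8]]; det(A-λI) = λ^2 - 8λ + 15.
Eigenvalues λ = 3, 5 with eigenvectors (1,3), (1,5).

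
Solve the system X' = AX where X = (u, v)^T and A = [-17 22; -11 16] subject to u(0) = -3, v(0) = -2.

u(t) = -e^(5t) - 2e^(-6t), v(t) = -e^(5t) - e^(-6t)

Coefficient matrix A = [[-17, 22], [-11, 16]].
Characteristic polynomial det(A - λI) = λ^2 + λ - 30 = 0.
Eigenvalues λ = -6, 5.
For λ=-6: (A-λI) row 1 is [-11, 22], so an eigenvector is (-2, -1).
For λ=5: (A-λI) row 1 is [-22, 22], so an eigenvector is (-1, -1).
General solution: c_1e^(-6t)(-2,-1) + c_2e^(5t)(-1,-1).
Applying u(0)=-3, v(0)=-2 gives c_1=1, c_2=1.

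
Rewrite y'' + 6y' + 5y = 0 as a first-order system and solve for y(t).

y(t) = c_1e^(-t) + c_2e^(-5t)

Let x_1 = y, x_2 = y'. Then x_1' = x_2 and x_2' = -5x_1 - 6x_2.
A = [[0,1],[-5,-6]]; det(A-λI) = λ^2 + 6λ + 5.
Eigenvalues λ = -1, -5 with eigenvectors (1,-1), (1,-5).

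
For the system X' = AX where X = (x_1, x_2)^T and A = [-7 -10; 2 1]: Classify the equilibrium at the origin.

A = [[-7,-10],[2,1]]; det(A-λI) = λ^2 + 6λ + 13.
λ = -3 ± 2i: negative real part.

stable spiral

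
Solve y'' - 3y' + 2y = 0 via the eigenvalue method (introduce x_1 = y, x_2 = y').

y(t) = c_1e^(t) + c_2e^(2t)

Let x_1 = y, x_2 = y'. Then x_1' = x_2 and x_2' = -2x_1 + 3x_2.
A = [[0,1],[-2,3]]; det(A-λI) = λ^2 - 3λ + 2.
Eigenvalues λ = 1, 2 with eigenvectors (1,1), (1,2).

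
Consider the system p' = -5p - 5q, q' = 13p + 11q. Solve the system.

Coefficient matrix A = [[-5, -5], [13, 11]].
Characteristic polynomial det(A - λI) = λ^2 - 6λ + 10 = 0.
Eigenvalues λ = 3 ± i (complex conjugate pair).
For λ=3+i: an eigenvector is (1,-2) - i(2,-3) = (1 - 2i, -2 + 3i).
A real fundamental pair from Re and Im of e^((3+i)t)v: X_1 = e^(3t)(cos(t)·(1,-2) + sin(t)·(2,-3)), X_2 = e^(3t)(sin(t)·(1,-2) - cos(t)·(2,-3)).
General solution: C_1X_1 + C_2X_2.

p(t) = 2C_1e^(3t)sin(t) + C_1e^(3t)cos(t) + C_2e^(3t)sin(t) - 2C_2e^(3t)cos(t), q(t) = -3C_1e^(3t)sin(t) - 2C_1e^(3t)cos(t) - 2C_2e^(3t)sin(t) + 3C_2e^(3t)cos(t)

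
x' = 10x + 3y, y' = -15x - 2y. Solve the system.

Coefficient matrix A = [[10, 3], [-15, -2]].
Characteristic polynomial det(A - λI) = λ^2 - 8λ + 25 = 0.
Eigenvalues λ = 4 ± 3i (complex conjugate pair).
For λ=4+3i: an eigenvector is (0,1) - i(1,-2) = (0 - i, 1 + 2i).
A real fundamental pair from Re and Im of e^((4+3i)t)v: X_1 = e^(4t)(cos(3t)·(0,1) + sin(3t)·(1,-2)), X_2 = e^(4t)(sin(3t)·(0,1) - cos(3t)·(1,-2)).
General solution: K_1X_1 + K_2X_2.

x(t) = K_1e^(4t)sin(3t) - K_2e^(4t)cos(3t), y(t) = -2K_1e^(4t)sin(3t) + K_1e^(4t)cos(3t) + K_2e^(4t)sin(3t) + 2K_2e^(4t)cos(3t)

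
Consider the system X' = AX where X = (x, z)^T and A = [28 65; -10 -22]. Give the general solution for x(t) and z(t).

x(t) = 2K_1e^(3t)sin(5t) + 3K_1e^(3t)cos(5t) + 3K_2e^(3t)sin(5t) - 2K_2e^(3t)cos(5t), z(t) = -K_1e^(3t)sin(5t) - K_1e^(3t)cos(5t) - K_2e^(3t)sin(5t) + K_2e^(3t)cos(5t)

Coefficient matrix A = [[28, 65], [-10, -22]].
Characteristic polynomial det(A - λI) = λ^2 - 6λ + 34 = 0.
Eigenvalues λ = 3 ± 5i (complex conjugate pair).
For λ=3+5i: an eigenvector is (3,-1) - i(2,-1) = (3 - 2i, -1 + i).
A real fundamental pair from Re and Im of e^((3+5i)t)v: X_1 = e^(3t)(cos(5t)·(3,-1) + sin(5t)·(2,-1)), X_2 = e^(3t)(sin(5t)·(3,-1) - cos(5t)·(2,-1)).
General solution: K_1X_1 + K_2X_2.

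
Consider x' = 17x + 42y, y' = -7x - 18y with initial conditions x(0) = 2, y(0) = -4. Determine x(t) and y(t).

Coefficient matrix A = [[17, 42], [-7, -18]].
Characteristic polynomial det(A - λI) = λ^2 + λ - 12 = 0.
Eigenvalues λ = 3, -4.
For λ=3: (A-λI) row 1 is [14, 42], so an eigenvector is (-3, 1).
For λ=-4: (A-λI) row 1 is [21, 42], so an eigenvector is (-2, 1).
General solution: C_1e^(3t)(-3,1) + C_2e^(-4t)(-2,1).
Applying x(0)=2, y(0)=-4 gives C_1=6, C_2=-10.

x(t) = -18e^(3t) + 20e^(-4t), y(t) = 6e^(3t) - 10e^(-4t)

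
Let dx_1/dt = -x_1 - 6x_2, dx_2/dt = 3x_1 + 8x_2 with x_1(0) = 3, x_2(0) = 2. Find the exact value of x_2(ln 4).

7088

A = [[-1,-6],[3,8]]; eigenvalues λ = 5, 2.
Eigenvectors: (1,-1) for λ=5, (-2,1) for λ=2.
From the initial condition, c_1 = -7, c_2 = -5.
x_2(ln 4) = (-7)(4^5)(-1) + (-5)(4^2)(1) = 7088.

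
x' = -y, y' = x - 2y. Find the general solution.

Coefficient matrix A = [[0, -1], [1, -2]].
Characteristic polynomial det(A - λI) = λ^2 + 2λ + 1 = 0.
Single eigenvalue λ = -1 with algebraic multiplicity 2.
Eigenvector v = (1,1); generalized eigenvector w with (A-λI)w=v is (0,-1).
General solution: e^(-t)[c_1·v + c_2·(t·v + w)].

x(t) = c_1e^(-t) + c_2te^(-t), y(t) = c_1e^(-t) + c_2te^(-t) - c_2e^(-t)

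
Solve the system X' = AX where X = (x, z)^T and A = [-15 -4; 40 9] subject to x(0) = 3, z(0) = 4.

x(t) = -13e^(-3t)sin(4t) + 3e^(-3t)cos(4t), z(t) = 42e^(-3t)sin(4t) + 4e^(-3t)cos(4t)

Coefficient matrix A = [[-15, -4], [40, 9]].
Characteristic polynomial det(A - λI) = λ^2 + 6λ + 25 = 0.
Eigenvalues λ = -3 ± 4i (complex conjugate pair).
For λ=-3+4i: an eigenvector is (1,-3) - i(0,1) = (1, -3 - i).
A real fundamental pair from Re and Im of e^((-3+4i)t)v: X_1 = e^(-3t)(cos(4t)·(1,-3) + sin(4t)·(0,1)), X_2 = e^(-3t)(sin(4t)·(1,-3) - cos(4t)·(0,1)).
General solution: c_1X_1 + c_2X_2.
Applying x(0)=3, z(0)=4 gives c_1=3, c_2=-13.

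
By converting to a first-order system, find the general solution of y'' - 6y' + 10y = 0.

y(t) = K_1e^(3t)cos(t) + K_2e^(3t)sin(t)

Let x_1 = y, x_2 = y'. Then x_1' = x_2 and x_2' = -10x_1 + 6x_2.
A = [[0,1],[-10,6]]; det(A-λI) = λ^2 - 6λ + 10.
Eigenvalues λ = 3 ± i.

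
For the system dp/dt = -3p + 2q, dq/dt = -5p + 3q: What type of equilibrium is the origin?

A = [[-3,2],[-5,3]]; det(A-λI) = λ^2 + 1.
λ = 0 ± i: zero real part.

center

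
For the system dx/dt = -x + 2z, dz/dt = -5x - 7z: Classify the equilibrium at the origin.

A = [[-1,2],[-5,-7]]; det(A-λI) = λ^2 + 8λ + 17.
λ = -4 ± i: negative real part.

stable spiral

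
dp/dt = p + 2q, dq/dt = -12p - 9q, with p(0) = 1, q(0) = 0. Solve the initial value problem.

p(t) = 3e^(-3t) - 2e^(-5t), q(t) = -6e^(-3t) + 6e^(-5t)

Coefficient matrix A = [[1, 2], [-12, -9]].
Characteristic polynomial det(A - λI) = λ^2 + 8λ + 15 = 0.
Eigenvalues λ = -3, -5.
For λ=-3: (A-λI) row 1 is [4, 2], so an eigenvector is (-1, 2).
For λ=-5: (A-λI) row 1 is [6, 2], so an eigenvector is (1, -3).
General solution: c_1e^(-3t)(-1,2) + c_2e^(-5t)(1,-3).
Applying p(0)=1, q(0)=0 gives c_1=-3, c_2=-2.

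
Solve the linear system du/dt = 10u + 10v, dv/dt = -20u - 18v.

u(t) = -c_1e^(-4t)sin(2t) + 2c_1e^(-4t)cos(2t) + 2c_2e^(-4t)sin(2t) + c_2e^(-4t)cos(2t), v(t) = c_1e^(-4t)sin(2t) - 3c_1e^(-4t)cos(2t) - 3c_2e^(-4t)sin(2t) - c_2e^(-4t)cos(2t)

Coefficient matrix A = [[10, 10], [-20, -18]].
Characteristic polynomial det(A - λI) = λ^2 + 8λ + 20 = 0.
Eigenvalues λ = -4 ± 2i (complex conjugate pair).
For λ=-4+2i: an eigenvector is (2,-3) - i(-1,1) = (2 + i, -3 - i).
A real fundamental pair from Re and Im of e^((-4+2i)t)v: X_1 = e^(-4t)(cos(2t)·(2,-3) + sin(2t)·(-1,1)), X_2 = e^(-4t)(sin(2t)·(2,-3) - cos(2t)·(-1,1)).
General solution: c_1X_1 + c_2X_2.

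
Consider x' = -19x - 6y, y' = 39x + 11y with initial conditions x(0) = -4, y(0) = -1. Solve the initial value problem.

Coefficient matrix A = [[-19, -6], [39, 11]].
Characteristic polynomial det(A - λI) = λ^2 + 8λ + 25 = 0.
Eigenvalues λ = -4 ± 3i (complex conjugate pair).
For λ=-4+3i: an eigenvector is (1,-3) - i(1,-2) = (1 - i, -3 + 2i).
A real fundamental pair from Re and Im of e^((-4+3i)t)v: X_1 = e^(-4t)(cos(3t)·(1,-3) + sin(3t)·(1,-2)), X_2 = e^(-4t)(sin(3t)·(1,-3) - cos(3t)·(1,-2)).
General solution: K_1X_1 + K_2X_2.
Applying x(0)=-4, y(0)=-1 gives K_1=9, K_2=13.

x(t) = 22e^(-4t)sin(3t) - 4e^(-4t)cos(3t), y(t) = -57e^(-4t)sin(3t) - e^(-4t)cos(3t)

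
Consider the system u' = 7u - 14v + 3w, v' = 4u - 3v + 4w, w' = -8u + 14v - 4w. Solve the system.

Coefficient matrix A = [[7, -14, 3], [4, -3, 4], [-8, 14, -4]].
det(A - λI) = 0 gives eigenvalues λ = 4, -3, -1.
For λ=4: eigenvector (-1,0,1).
For λ=-3: eigenvector (2,1,-2).
For λ=-1: eigenvector (5,2,-4).
General solution: K_1e^(4t)(-1,0,1) + K_2e^(-3t)(2,1,-2) + K_3e^(-t)(5,2,-4).

u(t) = -K_1e^(4t) + 2K_2e^(-3t) + 5K_3e^(-t), v(t) = K_2e^(-3t) + 2K_3e^(-t), w(t) = K_1e^(4t) - 2K_2e^(-3t) - 4K_3e^(-t)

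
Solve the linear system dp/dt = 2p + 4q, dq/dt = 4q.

p(t) = 2c_1e^(4t) - c_2e^(2t), q(t) = c_1e^(4t)

Coefficient matrix A = [[2, 4], [0, 4]].
Characteristic polynomial det(A - λI) = λ^2 - 6λ + 8 = 0.
Eigenvalues λ = 4, 2.
For λ=4: (A-λI) row 1 is [-2, 4], so an eigenvector is (2, 1).
For λ=2: (A-λI) row 1 is [0, 4], so an eigenvector is (-1, 0).
General solution: c_1e^(4t)(2,1) + c_2e^(2t)(-1,0).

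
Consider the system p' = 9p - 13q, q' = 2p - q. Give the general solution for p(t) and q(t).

Coefficient matrix A = [[9, -13], [2, -1]].
Characteristic polynomial det(A - λI) = λ^2 - 8λ + 17 = 0.
Eigenvalues λ = 4 ± i (complex conjugate pair).
For λ=4+i: an eigenvector is (-3,-1) - i(-2,-1) = (-3 + 2i, -1 + i).
A real fundamental pair from Re and Im of e^((4+i)t)v: X_1 = e^(4t)(cos(t)·(-3,-1) + sin(t)·(-2,-1)), X_2 = e^(4t)(sin(t)·(-3,-1) - cos(t)·(-2,-1)).
General solution: c_1X_1 + c_2X_2.

p(t) = -2c_1e^(4t)sin(t) - 3c_1e^(4t)cos(t) - 3c_2e^(4t)sin(t) + 2c_2e^(4t)cos(t), q(t) = -c_1e^(4t)sin(t) - c_1e^(4t)cos(t) - c_2e^(4t)sin(t) + c_2e^(4t)cos(t)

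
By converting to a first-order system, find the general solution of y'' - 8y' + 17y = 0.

Let x_1 = y, x_2 = y'. Then x_1' = x_2 and x_2' = -17x_1 + 8x_2.
A = [[0,1],[-17,8]]; det(A-λI) = λ^2 - 8λ + 17.
Eigenvalues λ = 4 ± i.

y(t) = c_1e^(4t)cos(t) + c_2e^(4t)sin(t)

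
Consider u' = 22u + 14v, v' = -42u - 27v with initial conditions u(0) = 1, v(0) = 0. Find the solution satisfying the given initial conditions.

Coefficient matrix A = [[22, 14], [-42, -27]].
Characteristic polynomial det(A - λI) = λ^2 + 5λ - 6 = 0.
Eigenvalues λ = 1, -6.
For λ=1: (A-λI) row 1 is [21, 14], so an eigenvector is (-2, 3).
For λ=-6: (A-λI) row 1 is [28, 14], so an eigenvector is (-1, 2).
General solution: K_1e^(t)(-2,3) + K_2e^(-6t)(-1,2).
Applying u(0)=1, v(0)=0 gives K_1=-2, K_2=3.

u(t) = 4e^(t) - 3e^(-6t), v(t) = -6e^(t) + 6e^(-6t)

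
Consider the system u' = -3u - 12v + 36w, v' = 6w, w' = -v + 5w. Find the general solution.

Coefficient matrix A = [[-3, -12, 36], [0, 0, 6], [0, -1, 5]].
det(A - λI) = 0 gives eigenvalues λ = 2, -3, 3.
For λ=2: eigenvector (0,3,1).
For λ=-3: eigenvector (1,0,0).
For λ=3: eigenvector (2,2,1).
General solution: C_1e^(2t)(0,3,1) + C_2e^(-3t)(1,0,0) + C_3e^(3t)(2,2,1).

u(t) = C_2e^(-3t) + 2C_3e^(3t), v(t) = 3C_1e^(2t) + 2C_3e^(3t), w(t) = C_1e^(2t) + C_3e^(3t)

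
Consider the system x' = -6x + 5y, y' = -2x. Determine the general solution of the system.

x(t) = 2K_1e^(-3t)sin(t) + K_1e^(-3t)cos(t) + K_2e^(-3t)sin(t) - 2K_2e^(-3t)cos(t), y(t) = K_1e^(-3t)sin(t) + K_1e^(-3t)cos(t) + K_2e^(-3t)sin(t) - K_2e^(-3t)cos(t)

Coefficient matrix A = [[-6, 5], [-2, 0]].
Characteristic polynomial det(A - λI) = λ^2 + 6λ + 10 = 0.
Eigenvalues λ = -3 ± i (complex conjugate pair).
For λ=-3+i: an eigenvector is (1,1) - i(2,1) = (1 - 2i, 1 - i).
A real fundamental pair from Re and Im of e^((-3+i)t)v: X_1 = e^(-3t)(cos(t)·(1,1) + sin(t)·(2,1)), X_2 = e^(-3t)(sin(t)·(1,1) - cos(t)·(2,1)).
General solution: K_1X_1 + K_2X_2.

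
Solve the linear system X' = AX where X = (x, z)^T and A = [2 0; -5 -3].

x(t) = K_1e^(2t), z(t) = -K_1e^(2t) + K_2e^(-3t)

Coefficient matrix A = [[2, 0], [-5, -3]].
Characteristic polynomial det(A - λI) = λ^2 + λ - 6 = 0.
Eigenvalues λ = 2, -3.
For λ=2: (A-λI) row 2 is [-5, -5], so an eigenvector is (1, -1).
For λ=-3: (A-λI) row 1 is [5, 0], so an eigenvector is (0, 1).
General solution: K_1e^(2t)(1,-1) + K_2e^(-3t)(0,1).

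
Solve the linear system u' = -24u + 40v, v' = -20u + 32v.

Coefficient matrix A = [[-24, 40], [-20, 32]].
Characteristic polynomial det(A - λI) = λ^2 - 8λ + 32 = 0.
Eigenvalues λ = 4 ± 4i (complex conjugate pair).
For λ=4+4i: an eigenvector is (-3,-2) - i(1,1) = (-3 - i, -2 - i).
A real fundamental pair from Re and Im of e^((4+4i)t)v: X_1 = e^(4t)(cos(4t)·(-3,-2) + sin(4t)·(1,1)), X_2 = e^(4t)(sin(4t)·(-3,-2) - cos(4t)·(1,1)).
General solution: K_1X_1 + K_2X_2.

u(t) = K_1e^(4t)sin(4t) - 3K_1e^(4t)cos(4t) - 3K_2e^(4t)sin(4t) - K_2e^(4t)cos(4t), v(t) = K_1e^(4t)sin(4t) - 2K_1e^(4t)cos(4t) - 2K_2e^(4t)sin(4t) - K_2e^(4t)cos(4t)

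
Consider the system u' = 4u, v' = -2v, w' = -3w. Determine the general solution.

u(t) = C_2e^(4t), v(t) = C_1e^(-2t), w(t) = C_3e^(-3t)

Coefficient matrix A = [[4, 0, 0], [0, -2, 0], [0, 0, -3]].
det(A - λI) = 0 gives eigenvalues λ = -2, 4, -3.
For λ=-2: eigenvector (0,1,0).
For λ=4: eigenvector (1,0,0).
For λ=-3: eigenvector (0,0,1).
General solution: C_1e^(-2t)(0,1,0) + C_2e^(4t)(1,0,0) + C_3e^(-3t)(0,0,1).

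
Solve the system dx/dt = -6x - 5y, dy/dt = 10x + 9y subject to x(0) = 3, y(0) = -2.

Coefficient matrix A = [[-6, -5], [10, 9]].
Characteristic polynomial det(A - λI) = λ^2 - 3λ - 4 = 0.
Eigenvalues λ = 4, -1.
For λ=4: (A-λI) row 1 is [-10, -5], so an eigenvector is (-1, 2).
For λ=-1: (A-λI) row 1 is [-5, -5], so an eigenvector is (-1, 1).
General solution: C_1e^(4t)(-1,2) + C_2e^(-t)(-1,1).
Applying x(0)=3, y(0)=-2 gives C_1=1, C_2=-4.

x(t) = -e^(4t) + 4e^(-t), y(t) = 2e^(4t) - 4e^(-t)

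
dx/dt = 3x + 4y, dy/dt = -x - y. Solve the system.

Coefficient matrix A = [[3, 4], [-1, -1]].
Characteristic polynomial det(A - λI) = λ^2 - 2λ + 1 = 0.
Single eigenvalue λ = 1 with algebraic multiplicity 2.
Eigenvector v = (-2,1); generalized eigenvector w with (A-λI)w=v is (-1,0).
General solution: e^(t)[C_1·v + C_2·(t·v + w)].

x(t) = -2C_1e^(t) - 2C_2te^(t) - C_2e^(t), y(t) = C_1e^(t) + C_2te^(t)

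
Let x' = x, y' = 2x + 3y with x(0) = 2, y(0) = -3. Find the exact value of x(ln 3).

6

A = [[1,0],[2,3]]; eigenvalues λ = 3, 1.
Eigenvectors: (0,-1) for λ=3, (1,-1) for λ=1.
From the initial condition, c_1 = 1, c_2 = 2.
x(ln 3) = (1)(3^3)(0) + (2)(3^1)(1) = 6.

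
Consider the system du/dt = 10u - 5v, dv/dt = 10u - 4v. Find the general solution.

u(t) = 2c_1e^(3t)sin(t) + c_1e^(3t)cos(t) + c_2e^(3t)sin(t) - 2c_2e^(3t)cos(t), v(t) = 3c_1e^(3t)sin(t) + c_1e^(3t)cos(t) + c_2e^(3t)sin(t) - 3c_2e^(3t)cos(t)

Coefficient matrix A = [[10, -5], [10, -4]].
Characteristic polynomial det(A - λI) = λ^2 - 6λ + 10 = 0.
Eigenvalues λ = 3 ± i (complex conjugate pair).
For λ=3+i: an eigenvector is (1,1) - i(2,3) = (1 - 2i, 1 - 3i).
A real fundamental pair from Re and Im of e^((3+i)t)v: X_1 = e^(3t)(cos(t)·(1,1) + sin(t)·(2,3)), X_2 = e^(3t)(sin(t)·(1,1) - cos(t)·(2,3)).
General solution: c_1X_1 + c_2X_2.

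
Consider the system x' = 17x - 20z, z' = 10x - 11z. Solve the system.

Coefficient matrix A = [[17, -20], [10, -11]].
Characteristic polynomial det(A - λI) = λ^2 - 6λ + 13 = 0.
Eigenvalues λ = 3 ± 2i (complex conjugate pair).
For λ=3+2i: an eigenvector is (3,2) - i(1,1) = (3 - i, 2 - i).
A real fundamental pair from Re and Im of e^((3+2i)t)v: X_1 = e^(3t)(cos(2t)·(3,2) + sin(2t)·(1,1)), X_2 = e^(3t)(sin(2t)·(3,2) - cos(2t)·(1,1)).
General solution: c_1X_1 + c_2X_2.

x(t) = c_1e^(3t)sin(2t) + 3c_1e^(3t)cos(2t) + 3c_2e^(3t)sin(2t) - c_2e^(3t)cos(2t), z(t) = c_1e^(3t)sin(2t) + 2c_1e^(3t)cos(2t) + 2c_2e^(3t)sin(2t) - c_2e^(3t)cos(2t)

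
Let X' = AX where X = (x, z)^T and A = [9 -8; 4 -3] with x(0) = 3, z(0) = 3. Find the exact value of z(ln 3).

A = [[9,-8],[4,-3]]; eigenvalues λ = 1, 5.
Eigenvectors: (1,1) for λ=1, (2,1) for λ=5.
From the initial condition, c_1 = 3, c_2 = 0.
z(ln 3) = (3)(3^1)(1) + (0)(3^5)(1) = 9.

9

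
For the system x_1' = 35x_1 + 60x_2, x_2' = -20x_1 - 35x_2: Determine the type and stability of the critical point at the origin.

saddle

A = [[35,60],[-20,-35]]; det(A-λI) = λ^2 - 25.
λ = -5, 5: opposite signs.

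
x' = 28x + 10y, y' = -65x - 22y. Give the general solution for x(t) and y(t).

x(t) = c_1e^(3t)sin(5t) - c_1e^(3t)cos(5t) - c_2e^(3t)sin(5t) - c_2e^(3t)cos(5t), y(t) = -2c_1e^(3t)sin(5t) + 3c_1e^(3t)cos(5t) + 3c_2e^(3t)sin(5t) + 2c_2e^(3t)cos(5t)

Coefficient matrix A = [[28, 10], [-65, -22]].
Characteristic polynomial det(A - λI) = λ^2 - 6λ + 34 = 0.
Eigenvalues λ = 3 ± 5i (complex conjugate pair).
For λ=3+5i: an eigenvector is (-1,3) - i(1,-2) = (-1 - i, 3 + 2i).
A real fundamental pair from Re and Im of e^((3+5i)t)v: X_1 = e^(3t)(cos(5t)·(-1,3) + sin(5t)·(1,-2)), X_2 = e^(3t)(sin(5t)·(-1,3) - cos(5t)·(1,-2)).
General solution: c_1X_1 + c_2X_2.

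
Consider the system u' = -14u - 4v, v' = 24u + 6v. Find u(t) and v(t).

u(t) = c_1e^(-2t) + c_2e^(-6t), v(t) = -3c_1e^(-2t) - 2c_2e^(-6t)

Coefficient matrix A = [[-14, -4], [24, 6]].
Characteristic polynomial det(A - λI) = λ^2 + 8λ + 12 = 0.
Eigenvalues λ = -2, -6.
For λ=-2: (A-λI) row 1 is [-12, -4], so an eigenvector is (1, -3).
For λ=-6: (A-λI) row 1 is [-8, -4], so an eigenvector is (1, -2).
General solution: c_1e^(-2t)(1,-3) + c_2e^(-6t)(1,-2).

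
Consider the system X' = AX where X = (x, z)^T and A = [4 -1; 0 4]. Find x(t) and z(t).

x(t) = C_1e^(4t) + C_2te^(4t) + C_2e^(4t), z(t) = -C_2e^(4t)

Coefficient matrix A = [[4, -1], [0, 4]].
Characteristic polynomial det(A - λI) = λ^2 - 8λ + 16 = 0.
Single eigenvalue λ = 4 with algebraic multiplicity 2.
Eigenvector v = (1,0); generalized eigenvector w with (A-λI)w=v is (1,-1).
General solution: e^(4t)[C_1·v + C_2·(t·v + w)].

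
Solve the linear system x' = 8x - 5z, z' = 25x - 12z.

Coefficient matrix A = [[8, -5], [25, -12]].
Characteristic polynomial det(A - λI) = λ^2 + 4λ + 29 = 0.
Eigenvalues λ = -2 ± 5i (complex conjugate pair).
For λ=-2+5i: an eigenvector is (0,-1) - i(1,2) = (0 - i, -1 - 2i).
A real fundamental pair from Re and Im of e^((-2+5i)t)v: X_1 = e^(-2t)(cos(5t)·(0,-1) + sin(5t)·(1,2)), X_2 = e^(-2t)(sin(5t)·(0,-1) - cos(5t)·(1,2)).
General solution: c_1X_1 + c_2X_2.

x(t) = c_1e^(-2t)sin(5t) - c_2e^(-2t)cos(5t), z(t) = 2c_1e^(-2t)sin(5t) - c_1e^(-2t)cos(5t) - c_2e^(-2t)sin(5t) - 2c_2e^(-2t)cos(5t)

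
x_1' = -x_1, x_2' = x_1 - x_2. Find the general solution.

Coefficient matrix A = [[-1, 0], [1, -1]].
Characteristic polynomial det(A - λI) = λ^2 + 2λ + 1 = 0.
Single eigenvalue λ = -1 with algebraic multiplicity 2.
Eigenvector v = (0,-1); generalized eigenvector w with (A-λI)w=v is (-1,3).
General solution: e^(-t)[c_1·v + c_2·(t·v + w)].

x_1(t) = -c_2e^(-t), x_2(t) = -c_1e^(-t) - c_2te^(-t) + 3c_2e^(-t)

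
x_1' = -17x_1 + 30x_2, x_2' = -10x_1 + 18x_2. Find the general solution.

x_1(t) = 2K_1e^(-2t) + 3K_2e^(3t), x_2(t) = K_1e^(-2t) + 2K_2e^(3t)

Coefficient matrix A = [[-17, 30], [-10, 18]].
Characteristic polynomial det(A - λI) = λ^2 - λ - 6 = 0.
Eigenvalues λ = -2, 3.
For λ=-2: (A-λI) row 1 is [-15, 30], so an eigenvector is (2, 1).
For λ=3: (A-λI) row 1 is [-20, 30], so an eigenvector is (3, 2).
General solution: K_1e^(-2t)(2,1) + K_2e^(3t)(3,2).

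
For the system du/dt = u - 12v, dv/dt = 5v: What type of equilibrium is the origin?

A = [[1,-12],[0,5]]; det(A-λI) = λ^2 - 6λ + 5.
λ = 1, 5: both positive.

unstable node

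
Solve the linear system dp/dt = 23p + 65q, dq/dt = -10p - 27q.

p(t) = -3c_1e^(-2t)sin(5t) + 2c_1e^(-2t)cos(5t) + 2c_2e^(-2t)sin(5t) + 3c_2e^(-2t)cos(5t), q(t) = c_1e^(-2t)sin(5t) - c_1e^(-2t)cos(5t) - c_2e^(-2t)sin(5t) - c_2e^(-2t)cos(5t)

Coefficient matrix A = [[23, 65], [-10, -27]].
Characteristic polynomial det(A - λI) = λ^2 + 4λ + 29 = 0.
Eigenvalues λ = -2 ± 5i (complex conjugate pair).
For λ=-2+5i: an eigenvector is (2,-1) - i(-3,1) = (2 + 3i, -1 - i).
A real fundamental pair from Re and Im of e^((-2+5i)t)v: X_1 = e^(-2t)(cos(5t)·(2,-1) + sin(5t)·(-3,1)), X_2 = e^(-2t)(sin(5t)·(2,-1) - cos(5t)·(-3,1)).
General solution: c_1X_1 + c_2X_2.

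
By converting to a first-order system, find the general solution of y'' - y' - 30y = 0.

Let x_1 = y, x_2 = y'. Then x_1' = x_2 and x_2' = 30x_1 + x_2.
A = [[0,1],[30,1]]; det(A-λI) = λ^2 - λ - 30.
Eigenvalues λ = -5, 6 with eigenvectors (1,-5), (1,6).

y(t) = c_1e^(-5t) + c_2e^(6t)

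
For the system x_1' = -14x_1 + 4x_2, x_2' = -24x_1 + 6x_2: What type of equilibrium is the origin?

stable node

A = [[-14,4],[-24,6]]; det(A-λI) = λ^2 + 8λ + 12.
λ = -6, -2: both negative.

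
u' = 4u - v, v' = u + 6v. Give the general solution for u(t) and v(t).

Coefficient matrix A = [[4, -1], [1, 6]].
Characteristic polynomial det(A - λI) = λ^2 - 10λ + 25 = 0.
Single eigenvalue λ = 5 with algebraic multiplicity 2.
Eigenvector v = (-1,1); generalized eigenvector w with (A-λI)w=v is (-1,2).
General solution: e^(5t)[K_1·v + K_2·(t·v + w)].

u(t) = -K_1e^(5t) - K_2te^(5t) - K_2e^(5t), v(t) = K_1e^(5t) + K_2te^(5t) + 2K_2e^(5t)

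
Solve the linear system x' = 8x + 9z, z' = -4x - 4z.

Coefficient matrix A = [[8, 9], [-4, -4]].
Characteristic polynomial det(A - λI) = λ^2 - 4λ + 4 = 0.
Single eigenvalue λ = 2 with algebraic multiplicity 2.
Eigenvector v = (-3,2); generalized eigenvector w with (A-λI)w=v is (-2,1).
General solution: e^(2t)[c_1·v + c_2·(t·v + w)].

x(t) = -3c_1e^(2t) - 3c_2te^(2t) - 2c_2e^(2t), z(t) = 2c_1e^(2t) + 2c_2te^(2t) + c_2e^(2t)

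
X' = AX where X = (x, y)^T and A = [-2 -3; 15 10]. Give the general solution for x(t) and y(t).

Coefficient matrix A = [[-2, -3], [15, 10]].
Characteristic polynomial det(A - λI) = λ^2 - 8λ + 25 = 0.
Eigenvalues λ = 4 ± 3i (complex conjugate pair).
For λ=4+3i: an eigenvector is (1,-2) - i(0,1) = (1, -2 - i).
A real fundamental pair from Re and Im of e^((4+3i)t)v: X_1 = e^(4t)(cos(3t)·(1,-2) + sin(3t)·(0,1)), X_2 = e^(4t)(sin(3t)·(1,-2) - cos(3t)·(0,1)).
General solution: K_1X_1 + K_2X_2.

x(t) = K_1e^(4t)cos(3t) + K_2e^(4t)sin(3t), y(t) = K_1e^(4t)sin(3t) - 2K_1e^(4t)cos(3t) - 2K_2e^(4t)sin(3t) - K_2e^(4t)cos(3t)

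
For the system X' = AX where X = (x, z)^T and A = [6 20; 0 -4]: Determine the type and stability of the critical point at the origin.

saddle

A = [[6,20],[0,-4]]; det(A-λI) = λ^2 - 2λ - 24.
λ = -4, 6: opposite signs.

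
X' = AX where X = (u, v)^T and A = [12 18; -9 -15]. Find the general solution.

u(t) = c_1e^(-6t) + 2c_2e^(3t), v(t) = -c_1e^(-6t) - c_2e^(3t)

Coefficient matrix A = [[12, 18], [-9, -15]].
Characteristic polynomial det(A - λI) = λ^2 + 3λ - 18 = 0.
Eigenvalues λ = -6, 3.
For λ=-6: (A-λI) row 1 is [18, 18], so an eigenvector is (1, -1).
For λ=3: (A-λI) row 1 is [9, 18], so an eigenvector is (2, -1).
General solution: c_1e^(-6t)(1,-1) + c_2e^(3t)(2,-1).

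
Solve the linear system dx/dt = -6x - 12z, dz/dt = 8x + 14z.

Coefficient matrix A = [[-6, -12], [8, 14]].
Characteristic polynomial det(A - λI) = λ^2 - 8λ + 12 = 0.
Eigenvalues λ = 2, 6.
For λ=2: (A-λI) row 1 is [-8, -12], so an eigenvector is (-3, 2).
For λ=6: (A-λI) row 1 is [-12, -12], so an eigenvector is (1, -1).
General solution: c_1e^(2t)(-3,2) + c_2e^(6t)(1,-1).

x(t) = -3c_1e^(2t) + c_2e^(6t), z(t) = 2c_1e^(2t) - c_2e^(6t)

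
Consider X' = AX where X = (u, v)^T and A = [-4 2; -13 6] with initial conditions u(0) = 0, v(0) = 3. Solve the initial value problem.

Coefficient matrix A = [[-4, 2], [-13, 6]].
Characteristic polynomial det(A - λI) = λ^2 - 2λ + 2 = 0.
Eigenvalues λ = 1 ± i (complex conjugate pair).
For λ=1+i: an eigenvector is (1,3) - i(1,2) = (1 - i, 3 - 2i).
A real fundamental pair from Re and Im of e^((1+i)t)v: X_1 = e^(t)(cos(t)·(1,3) + sin(t)·(1,2)), X_2 = e^(t)(sin(t)·(1,3) - cos(t)·(1,2)).
General solution: c_1X_1 + c_2X_2.
Applying u(0)=0, v(0)=3 gives c_1=3, c_2=3.

u(t) = 6e^(t)sin(t), v(t) = 15e^(t)sin(t) + 3e^(t)cos(t)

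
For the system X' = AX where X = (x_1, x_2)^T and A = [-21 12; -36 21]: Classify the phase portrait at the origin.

A = [[-21,12],[-36,21]]; det(A-λI) = λ^2 - 9.
λ = 3, -3: opposite signs.

saddle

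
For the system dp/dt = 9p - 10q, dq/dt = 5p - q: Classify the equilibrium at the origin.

unstable spiral

A = [[9,-10],[5,-1]]; det(A-λI) = λ^2 - 8λ + 41.
λ = 4 ± 5i: positive real part.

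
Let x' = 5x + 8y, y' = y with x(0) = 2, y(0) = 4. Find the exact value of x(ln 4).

10208

A = [[5,8],[0,1]]; eigenvalues λ = 5, 1.
Eigenvectors: (-1,0) for λ=5, (2,-1) for λ=1.
From the initial condition, c_1 = -10, c_2 = -4.
x(ln 4) = (-10)(4^5)(-1) + (-4)(4^1)(2) = 10208.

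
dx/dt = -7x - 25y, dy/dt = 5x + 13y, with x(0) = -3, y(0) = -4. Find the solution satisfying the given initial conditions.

x(t) = 26e^(3t)sin(5t) - 3e^(3t)cos(5t), y(t) = -11e^(3t)sin(5t) - 4e^(3t)cos(5t)

Coefficient matrix A = [[-7, -25], [5, 13]].
Characteristic polynomial det(A - λI) = λ^2 - 6λ + 34 = 0.
Eigenvalues λ = 3 ± 5i (complex conjugate pair).
For λ=3+5i: an eigenvector is (2,-1) - i(1,0) = (2 - i, -1).
A real fundamental pair from Re and Im of e^((3+5i)t)v: X_1 = e^(3t)(cos(5t)·(2,-1) + sin(5t)·(1,0)), X_2 = e^(3t)(sin(5t)·(2,-1) - cos(5t)·(1,0)).
General solution: C_1X_1 + C_2X_2.
Applying x(0)=-3, y(0)=-4 gives C_1=4, C_2=11.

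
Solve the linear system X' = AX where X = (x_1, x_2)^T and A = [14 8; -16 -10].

Coefficient matrix A = [[14, 8], [-16, -10]].
Characteristic polynomial det(A - λI) = λ^2 - 4λ - 12 = 0.
Eigenvalues λ = -2, 6.
For λ=-2: (A-λI) row 1 is [16, 8], so an eigenvector is (1, -2).
For λ=6: (A-λI) row 1 is [8, 8], so an eigenvector is (-1, 1).
General solution: c_1e^(-2t)(1,-2) + c_2e^(6t)(-1,1).

x_1(t) = c_1e^(-2t) - c_2e^(6t), x_2(t) = -2c_1e^(-2t) + c_2e^(6t)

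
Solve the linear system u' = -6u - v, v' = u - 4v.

Coefficient matrix A = [[-6, -1], [1, -4]].
Characteristic polynomial det(A - λI) = λ^2 + 10λ + 25 = 0.
Single eigenvalue λ = -5 with algebraic multiplicity 2.
Eigenvector v = (1,-1); generalized eigenvector w with (A-λI)w=v is (-2,1).
General solution: e^(-5t)[K_1·v + K_2·(t·v + w)].

u(t) = K_1e^(-5t) + K_2te^(-5t) - 2K_2e^(-5t), v(t) = -K_1e^(-5t) - K_2te^(-5t) + K_2e^(-5t)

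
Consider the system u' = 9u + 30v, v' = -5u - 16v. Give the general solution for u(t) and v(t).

Coefficient matrix A = [[9, 30], [-5, -16]].
Characteristic polynomial det(A - λI) = λ^2 + 7λ + 6 = 0.
Eigenvalues λ = -1, -6.
For λ=-1: (A-λI) row 1 is [10, 30], so an eigenvector is (3, -1).
For λ=-6: (A-λI) row 1 is [15, 30], so an eigenvector is (-2, 1).
General solution: K_1e^(-t)(3,-1) + K_2e^(-6t)(-2,1).

u(t) = 3K_1e^(-t) - 2K_2e^(-6t), v(t) = -K_1e^(-t) + K_2e^(-6t)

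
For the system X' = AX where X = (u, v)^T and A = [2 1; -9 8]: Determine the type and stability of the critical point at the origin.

unstable improper node

A = [[2,1],[-9,8]]; det(A-λI) = λ^2 - 10λ + 25.
repeated λ = 5 with a single eigenvector.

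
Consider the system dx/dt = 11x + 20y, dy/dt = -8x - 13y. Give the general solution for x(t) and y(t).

Coefficient matrix A = [[11, 20], [-8, -13]].
Characteristic polynomial det(A - λI) = λ^2 + 2λ + 17 = 0.
Eigenvalues λ = -1 ± 4i (complex conjugate pair).
For λ=-1+4i: an eigenvector is (1,-1) - i(-2,1) = (1 + 2i, -1 - i).
A real fundamental pair from Re and Im of e^((-1+4i)t)v: X_1 = e^(-t)(cos(4t)·(1,-1) + sin(4t)·(-2,1)), X_2 = e^(-t)(sin(4t)·(1,-1) - cos(4t)·(-2,1)).
General solution: K_1X_1 + K_2X_2.

x(t) = -2K_1e^(-t)sin(4t) + K_1e^(-t)cos(4t) + K_2e^(-t)sin(4t) + 2K_2e^(-t)cos(4t), y(t) = K_1e^(-t)sin(4t) - K_1e^(-t)cos(4t) - K_2e^(-t)sin(4t) - K_2e^(-t)cos(4t)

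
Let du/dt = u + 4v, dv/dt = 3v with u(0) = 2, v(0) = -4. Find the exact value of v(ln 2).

A = [[1,4],[0,3]]; eigenvalues λ = 1, 3.
Eigenvectors: (1,0) for λ=1, (2,1) for λ=3.
From the initial condition, c_1 = 10, c_2 = -4.
v(ln 2) = (10)(2^1)(0) + (-4)(2^3)(1) = -32.

-32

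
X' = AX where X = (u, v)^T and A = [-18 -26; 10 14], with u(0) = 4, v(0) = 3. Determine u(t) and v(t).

Coefficient matrix A = [[-18, -26], [10, 14]].
Characteristic polynomial det(A - λI) = λ^2 + 4λ + 8 = 0.
Eigenvalues λ = -2 ± 2i (complex conjugate pair).
For λ=-2+2i: an eigenvector is (3,-2) - i(2,-1) = (3 - 2i, -2 + i).
A real fundamental pair from Re and Im of e^((-2+2i)t)v: X_1 = e^(-2t)(cos(2t)·(3,-2) + sin(2t)·(2,-1)), X_2 = e^(-2t)(sin(2t)·(3,-2) - cos(2t)·(2,-1)).
General solution: C_1X_1 + C_2X_2.
Applying u(0)=4, v(0)=3 gives C_1=-10, C_2=-17.

u(t) = -71e^(-2t)sin(2t) + 4e^(-2t)cos(2t), v(t) = 44e^(-2t)sin(2t) + 3e^(-2t)cos(2t)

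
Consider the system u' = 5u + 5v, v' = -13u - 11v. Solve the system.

u(t) = C_1e^(-3t)sin(t) + 2C_1e^(-3t)cos(t) + 2C_2e^(-3t)sin(t) - C_2e^(-3t)cos(t), v(t) = -2C_1e^(-3t)sin(t) - 3C_1e^(-3t)cos(t) - 3C_2e^(-3t)sin(t) + 2C_2e^(-3t)cos(t)

Coefficient matrix A = [[5, 5], [-13, -11]].
Characteristic polynomial det(A - λI) = λ^2 + 6λ + 10 = 0.
Eigenvalues λ = -3 ± i (complex conjugate pair).
For λ=-3+i: an eigenvector is (2,-3) - i(1,-2) = (2 - i, -3 + 2i).
A real fundamental pair from Re and Im of e^((-3+i)t)v: X_1 = e^(-3t)(cos(t)·(2,-3) + sin(t)·(1,-2)), X_2 = e^(-3t)(sin(t)·(2,-3) - cos(t)·(1,-2)).
General solution: C_1X_1 + C_2X_2.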